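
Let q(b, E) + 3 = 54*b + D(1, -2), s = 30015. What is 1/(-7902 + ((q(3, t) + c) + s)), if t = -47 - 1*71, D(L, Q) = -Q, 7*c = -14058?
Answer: 7/141860 ≈ 4.9344e-5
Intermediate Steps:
c = -14058/7 (c = (1/7)*(-14058) = -14058/7 ≈ -2008.3)
t = -118 (t = -47 - 71 = -118)
q(b, E) = -1 + 54*b (q(b, E) = -3 + (54*b - 1*(-2)) = -3 + (54*b + 2) = -3 + (2 + 54*b) = -1 + 54*b)
1/(-7902 + ((q(3, t) + c) + s)) = 1/(-7902 + (((-1 + 54*3) - 14058/7) + 30015)) = 1/(-7902 + (((-1 + 162) - 14058/7) + 30015)) = 1/(-7902 + ((161 - 14058/7) + 30015)) = 1/(-7902 + (-12931/7 + 30015)) = 1/(-7902 + 197174/7) = 1/(141860/7) = 7/141860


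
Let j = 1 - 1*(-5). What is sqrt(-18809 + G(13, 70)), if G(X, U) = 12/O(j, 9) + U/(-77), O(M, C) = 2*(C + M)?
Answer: 3*I*sqrt(6322085)/55 ≈ 137.15*I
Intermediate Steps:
j = 6 (j = 1 + 5 = 6)
O(M, C) = 2*C + 2*M
G(X, U) = 2/5 - U/77 (G(X, U) = 12/(2*9 + 2*6) + U/(-77) = 12/(18 + 12) + U*(-1/77) = 12/30 - U/77 = 12*(1/30) - U/77 = 2/5 - U/77)
sqrt(-18809 + G(13, 70)) = sqrt(-18809 + (2/5 - 1/77*70)) = sqrt(-18809 + (2/5 - 10/11)) = sqrt(-18809 - 28/55) = sqrt(-1034523/55) = 3*I*sqrt(6322085)/55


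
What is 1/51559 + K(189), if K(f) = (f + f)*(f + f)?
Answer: 7366956157/51559 ≈ 1.4288e+5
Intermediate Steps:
K(f) = 4*f² (K(f) = (2*f)*(2*f) = 4*f²)
1/51559 + K(189) = 1/51559 + 4*189² = 1/51559 + 4*35721 = 1/51559 + 142884 = 7366956157/51559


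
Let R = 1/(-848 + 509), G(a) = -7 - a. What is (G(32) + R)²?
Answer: 174821284/114921 ≈ 1521.2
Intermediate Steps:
R = -1/339 (R = 1/(-339) = -1/339 ≈ -0.0029499)
(G(32) + R)² = ((-7 - 1*32) - 1/339)² = ((-7 - 32) - 1/339)² = (-39 - 1/339)² = (-13222/339)² = 174821284/114921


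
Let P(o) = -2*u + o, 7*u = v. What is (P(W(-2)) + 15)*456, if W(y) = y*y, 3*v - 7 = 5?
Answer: 57000/7 ≈ 8142.9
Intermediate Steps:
v = 4 (v = 7/3 + (⅓)*5 = 7/3 + 5/3 = 4)
u = 4/7 (u = (⅐)*4 = 4/7 ≈ 0.57143)
W(y) = y²
P(o) = -8/7 + o (P(o) = -2*4/7 + o = -8/7 + o)
(P(W(-2)) + 15)*456 = ((-8/7 + (-2)²) + 15)*456 = ((-8/7 + 4) + 15)*456 = (20/7 + 15)*456 = (125/7)*456 = 57000/7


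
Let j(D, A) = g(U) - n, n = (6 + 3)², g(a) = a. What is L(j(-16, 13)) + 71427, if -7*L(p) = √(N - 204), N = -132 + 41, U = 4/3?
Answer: 71427 - I*√295/7 ≈ 71427.0 - 2.4537*I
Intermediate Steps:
U = 4/3 (U = 4*(⅓) = 4/3 ≈ 1.3333)
n = 81 (n = 9² = 81)
N = -91
j(D, A) = -239/3 (j(D, A) = 4/3 - 1*81 = 4/3 - 81 = -239/3)
L(p) = -I*√295/7 (L(p) = -√(-91 - 204)/7 = -I*√295/7)
L(j(-16, 13)) + 71427 = -I*√295/7 + 71427 = 71427 - I*√295/7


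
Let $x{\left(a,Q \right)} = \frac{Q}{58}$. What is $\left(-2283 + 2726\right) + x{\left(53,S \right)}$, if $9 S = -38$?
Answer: $\frac{115604}{261} \approx 442.93$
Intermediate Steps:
$S = - \frac{38}{9}$ ($S = \frac{1}{9} \left(-38\right) = - \frac{38}{9} \approx -4.2222$)
$x{\left(a,Q \right)} = \frac{Q}{58}$ ($x{\left(a,Q \right)} = Q \frac{1}{58} = \frac{Q}{58}$)
$\left(-2283 + 2726\right) + x{\left(53,S \right)} = \left(-2283 + 2726\right) + \frac{1}{58} \left(- \frac{38}{9}\right) = 443 - \frac{19}{261} = \frac{115604}{261}$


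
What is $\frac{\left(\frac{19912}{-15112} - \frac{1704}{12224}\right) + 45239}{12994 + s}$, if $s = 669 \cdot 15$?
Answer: $\frac{130573282139}{66470721368} \approx 1.9644$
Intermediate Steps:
$s = 10035$
$\frac{\left(\frac{19912}{-15112} - \frac{1704}{12224}\right) + 45239}{12994 + s} = \frac{\left(\frac{19912}{-15112} - \frac{1704}{12224}\right) + 45239}{12994 + 10035} = \frac{\left(19912 \left(- \frac{1}{15112}\right) - \frac{213}{1528}\right) + 45239}{23029} = \left(\left(- \frac{2489}{1889} - \frac{213}{1528}\right) + 45239\right) \frac{1}{23029} = \left(- \frac{4205549}{2886392} + 45239\right) \frac{1}{23029} = \frac{130573282139}{2886392} \cdot \frac{1}{23029} = \frac{130573282139}{66470721368}$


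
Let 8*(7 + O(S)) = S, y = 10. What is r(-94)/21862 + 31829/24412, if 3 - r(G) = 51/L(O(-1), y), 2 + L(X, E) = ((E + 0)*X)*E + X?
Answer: 118163217317/90618296068 ≈ 1.3040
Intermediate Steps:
O(S) = -7 + S/8
L(X, E) = -2 + X + X*E² (L(X, E) = -2 + (((E + 0)*X)*E + X) = -2 + ((E*X)*E + X) = -2 + (X*E² + X) = -2 + (X + X*E²) = -2 + X + X*E²)
r(G) = 17727/5773 (r(G) = 3 - 51/(-2 + (-7 + (⅛)*(-1)) + (-7 + (⅛)*(-1))*10²) = 3 - 51/(-2 + (-7 - ⅛) + (-7 - ⅛)*100) = 3 - 51/(-2 - 57/8 - 57/8*100) = 3 - 51/(-2 - 57/8 - 1425/2) = 3 - 51/(-5773/8) = 3 - 51*(-8)/5773 = 3 - 1*(-408/5773) = 3 + 408/5773 = 17727/5773)
r(-94)/21862 + 31829/24412 = (17727/5773)/21862 + 31829/24412 = (17727/5773)*(1/21862) + 31829*(1/24412) = 17727/126209326 + 31829/24412 = 118163217317/90618296068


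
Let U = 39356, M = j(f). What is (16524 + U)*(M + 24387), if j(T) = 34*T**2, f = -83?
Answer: 14451294440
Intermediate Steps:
M = 234226 (M = 34*(-83)**2 = 34*6889 = 234226)
(16524 + U)*(M + 24387) = (16524 + 39356)*(234226 + 24387) = 55880*258613 = 14451294440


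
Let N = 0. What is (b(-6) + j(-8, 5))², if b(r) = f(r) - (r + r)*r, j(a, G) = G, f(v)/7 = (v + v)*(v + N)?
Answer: 190969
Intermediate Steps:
f(v) = 14*v² (f(v) = 7*((v + v)*(v + 0)) = 7*((2*v)*v) = 7*(2*v²) = 14*v²)
b(r) = 12*r² (b(r) = 14*r² - (r + r)*r = 14*r² - 2*r*r = 14*r² - 2*r² = 12*r²)
(b(-6) + j(-8, 5))² = (12*(-6)² + 5)² = (12*36 + 5)² = (432 + 5)² = 437² = 190969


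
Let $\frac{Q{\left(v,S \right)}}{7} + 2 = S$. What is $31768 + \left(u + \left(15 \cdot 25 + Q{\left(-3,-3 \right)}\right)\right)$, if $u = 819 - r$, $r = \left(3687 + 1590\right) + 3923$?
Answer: $23727$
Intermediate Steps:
$Q{\left(v,S \right)} = -14 + 7 S$
$r = 9200$ ($r = 5277 + 3923 = 9200$)
$u = -8381$ ($u = 819 - 9200 = -8381$)
$31768 + \left(u + \left(15 \cdot 25 + Q{\left(-3,-3 \right)}\right)\right) = 31768 + \left(-8381 + \left(15 \cdot 25 + \left(-14 + 7 \left(-3\right)\right)\right)\right) = 31768 + \left(-8381 + \left(375 - 35\right)\right) = 31768 + \left(-8381 + 340\right) = 31768 - 8041 = 23727$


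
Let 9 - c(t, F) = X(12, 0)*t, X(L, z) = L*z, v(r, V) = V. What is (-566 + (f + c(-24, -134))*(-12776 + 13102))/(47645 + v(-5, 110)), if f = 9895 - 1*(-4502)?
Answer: 939158/9551 ≈ 98.331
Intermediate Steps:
f = 14397 (f = 9895 + 4502 = 14397)
c(t, F) = 9 (c(t, F) = 9 - 12*0*t = 9 - 0*t = 9 - 1*0 = 9 + 0 = 9)
(-566 + (f + c(-24, -134))*(-12776 + 13102))/(47645 + v(-5, 110)) = (-566 + (14397 + 9)*(-12776 + 13102))/(47645 + 110) = (-566 + 14406*326)/47755 = (-566 + 4696356)*(1/47755) = 4695790*(1/47755) = 939158/9551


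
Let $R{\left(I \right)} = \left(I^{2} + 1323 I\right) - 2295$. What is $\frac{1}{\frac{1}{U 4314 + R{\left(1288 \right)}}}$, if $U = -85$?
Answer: $2993983$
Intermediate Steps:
$R{\left(I \right)} = -2295 + I^{2} + 1323 I$
$\frac{1}{\frac{1}{U 4314 + R{\left(1288 \right)}}} = \frac{1}{\frac{1}{\left(-85\right) 4314 + \left(-2295 + 1288^{2} + 1323 \cdot 1288\right)}} = \frac{1}{\frac{1}{-366690 + \left(-2295 + 1658944 + 1704024\right)}} = \frac{1}{\frac{1}{-366690 + 3360673}} = \frac{1}{\frac{1}{2993983}} = 2993983$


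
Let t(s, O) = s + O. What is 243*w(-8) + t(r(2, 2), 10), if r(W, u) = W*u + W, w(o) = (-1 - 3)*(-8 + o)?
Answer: 15568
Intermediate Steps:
w(o) = 32 - 4*o (w(o) = -4*(-8 + o) = 32 - 4*o)
r(W, u) = W + W*u
t(s, O) = O + s
243*w(-8) + t(r(2, 2), 10) = 243*(32 - 4*(-8)) + (10 + 2*(1 + 2)) = 243*(32 + 32) + (10 + 2*3) = 243*64 + (10 + 6) = 15552 + 16 = 15568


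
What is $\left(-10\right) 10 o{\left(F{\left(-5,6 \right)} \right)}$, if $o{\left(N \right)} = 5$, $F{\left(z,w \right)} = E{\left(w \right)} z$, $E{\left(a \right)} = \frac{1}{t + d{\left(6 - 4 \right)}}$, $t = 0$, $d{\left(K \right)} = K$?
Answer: $-500$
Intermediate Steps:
$E{\left(a \right)} = \frac{1}{2}$ ($E{\left(a \right)} = \frac{1}{0 + \left(6 - 4\right)} = \frac{1}{0 + 2} = \frac{1}{2}$)
$F{\left(z,w \right)} = \frac{z}{2}$
$\left(-10\right) 10 o{\left(F{\left(-5,6 \right)} \right)} = \left(-10\right) 10 \cdot 5 = \left(-100\right) 5 = -500$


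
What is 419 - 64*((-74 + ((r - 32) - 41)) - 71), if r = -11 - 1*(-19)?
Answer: 13859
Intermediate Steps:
r = 8 (r = -11 + 19 = 8)
419 - 64*((-74 + ((r - 32) - 41)) - 71) = 419 - 64*((-74 + ((8 - 32) - 41)) - 71) = 419 - 64*((-74 + (-24 - 41)) - 71) = 419 - 64*((-74 - 65) - 71) = 419 - 64*(-139 - 71) = 419 - 64*(-210) = 419 + 13440 = 13859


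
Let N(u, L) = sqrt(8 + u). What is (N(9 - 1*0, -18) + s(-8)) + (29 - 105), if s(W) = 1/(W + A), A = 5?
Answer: -229/3 + sqrt(17) ≈ -72.210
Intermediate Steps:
s(W) = 1/(5 + W) (s(W) = 1/(W + 5) = 1/(5 + W))
(N(9 - 1*0, -18) + s(-8)) + (29 - 105) = (sqrt(8 + (9 - 1*0)) + 1/(5 - 8)) + (29 - 105) = (sqrt(8 + (9 + 0)) + 1/(-3)) - 76 = (sqrt(8 + 9) - 1/3) - 76 = (sqrt(17) - 1/3) - 76 = (-1/3 + sqrt(17)) - 76 = -229/3 + sqrt(17)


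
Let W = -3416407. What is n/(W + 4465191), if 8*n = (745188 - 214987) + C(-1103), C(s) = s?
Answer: 264549/4195136 ≈ 0.063061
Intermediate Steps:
n = 264549/4 (n = ((745188 - 214987) - 1103)/8 = (530201 - 1103)/8 = (⅛)*529098 = 264549/4 ≈ 66137.)
n/(W + 4465191) = 264549/(4*(-3416407 + 4465191)) = (264549/4)/1048784 = (264549/4)*(1/1048784) = 264549/4195136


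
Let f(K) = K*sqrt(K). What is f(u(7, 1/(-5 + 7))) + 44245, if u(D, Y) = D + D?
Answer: 44245 + 14*sqrt(14) ≈ 44297.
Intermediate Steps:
u(D, Y) = 2*D
f(K) = K**(3/2)
f(u(7, 1/(-5 + 7))) + 44245 = (2*7)**(3/2) + 44245 = 14**(3/2) + 44245 = 14*sqrt(14) + 44245 = 44245 + 14*sqrt(14)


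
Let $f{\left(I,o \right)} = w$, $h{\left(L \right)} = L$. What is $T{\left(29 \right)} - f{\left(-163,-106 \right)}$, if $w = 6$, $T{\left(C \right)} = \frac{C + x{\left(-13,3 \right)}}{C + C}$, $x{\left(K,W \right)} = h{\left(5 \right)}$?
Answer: $- \frac{157}{29} \approx -5.4138$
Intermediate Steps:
$x{\left(K,W \right)} = 5$
$T{\left(C \right)} = \frac{5 + C}{2 C}$ ($T{\left(C \right)} = \frac{C + 5}{C + C} = \frac{5 + C}{2 C}$)
$f{\left(I,o \right)} = 6$
$T{\left(29 \right)} - f{\left(-163,-106 \right)} = \frac{5 + 29}{2 \cdot 29} - 6 = \frac{1}{2} \cdot \frac{1}{29} \cdot 34 - 6 = \frac{17}{29} - 6 = - \frac{157}{29}$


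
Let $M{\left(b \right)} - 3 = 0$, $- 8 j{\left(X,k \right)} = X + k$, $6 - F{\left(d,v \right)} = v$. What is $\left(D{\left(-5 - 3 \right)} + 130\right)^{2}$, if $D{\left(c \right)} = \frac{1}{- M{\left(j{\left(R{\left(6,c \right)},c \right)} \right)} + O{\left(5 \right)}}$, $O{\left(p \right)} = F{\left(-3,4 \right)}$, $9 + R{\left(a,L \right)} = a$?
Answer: $16641$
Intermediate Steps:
$R{\left(a,L \right)} = -9 + a$
$F{\left(d,v \right)} = 6 - v$
$j{\left(X,k \right)} = - \frac{X}{8} - \frac{k}{8}$ ($j{\left(X,k \right)} = - \frac{X + k}{8} = - \frac{X}{8} - \frac{k}{8}$)
$M{\left(b \right)} = 3$ ($M{\left(b \right)} = 3 + 0 = 3$)
$O{\left(p \right)} = 2$ ($O{\left(p \right)} = 6 - 4 = 2$)
$D{\left(c \right)} = -1$ ($D{\left(c \right)} = \frac{1}{\left(-1\right) 3 + 2} = \frac{1}{-3 + 2} = \frac{1}{-1} = -1$)
$\left(D{\left(-5 - 3 \right)} + 130\right)^{2} = \left(-1 + 130\right)^{2} = 129^{2} = 16641$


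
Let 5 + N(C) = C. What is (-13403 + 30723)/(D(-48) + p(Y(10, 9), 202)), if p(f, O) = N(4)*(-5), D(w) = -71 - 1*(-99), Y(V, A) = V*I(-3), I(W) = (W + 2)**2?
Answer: 17320/33 ≈ 524.85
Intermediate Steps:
I(W) = (2 + W)**2
N(C) = -5 + C
Y(V, A) = V (Y(V, A) = V*(2 - 3)**2 = V*(-1)**2 = V*1 = V)
D(w) = 28 (D(w) = -71 + 99 = 28)
p(f, O) = 5 (p(f, O) = (-5 + 4)*(-5) = -1*(-5) = 5)
(-13403 + 30723)/(D(-48) + p(Y(10, 9), 202)) = (-13403 + 30723)/(28 + 5) = 17320/33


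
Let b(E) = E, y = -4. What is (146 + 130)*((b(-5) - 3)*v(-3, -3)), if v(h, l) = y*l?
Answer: -26496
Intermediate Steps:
v(h, l) = -4*l
(146 + 130)*((b(-5) - 3)*v(-3, -3)) = (146 + 130)*((-5 - 3)*(-4*(-3))) = 276*(-8*12) = 276*(-96) = -26496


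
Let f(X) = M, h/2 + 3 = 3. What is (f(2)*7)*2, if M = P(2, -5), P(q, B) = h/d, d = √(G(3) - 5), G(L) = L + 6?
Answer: 0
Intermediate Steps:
G(L) = 6 + L
h = 0 (h = -6 + 2*3 = -6 + 6 = 0)
d = 2 (d = √((6 + 3) - 5) = √(9 - 5) = √4 = 2)
P(q, B) = 0 (P(q, B) = 0/2 = 0*(½) = 0)
M = 0
f(X) = 0
(f(2)*7)*2 = (0*7)*2 = 0*2 = 0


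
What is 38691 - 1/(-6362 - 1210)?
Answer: 292968253/7572 ≈ 38691.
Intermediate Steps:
38691 - 1/(-6362 - 1210) = 38691 - 1/(-7572) = 38691 - 1*(-1/7572) = 38691 + 1/7572 = 292968253/7572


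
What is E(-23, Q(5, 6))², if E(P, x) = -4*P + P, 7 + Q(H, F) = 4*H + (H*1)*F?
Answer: 4761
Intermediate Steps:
Q(H, F) = -7 + 4*H + F*H (Q(H, F) = -7 + (4*H + (H*1)*F) = -7 + (4*H + H*F) = -7 + (4*H + F*H) = -7 + 4*H + F*H)
E(P, x) = -3*P
E(-23, Q(5, 6))² = (-3*(-23))² = 69² = 4761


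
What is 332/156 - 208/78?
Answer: -7/13 ≈ -0.53846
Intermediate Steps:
332/156 - 208/78 = 332*(1/156) - 208*1/78 = 83/39 - 8/3 = -7/13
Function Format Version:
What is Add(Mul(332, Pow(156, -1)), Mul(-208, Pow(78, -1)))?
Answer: Rational(-7, 13) ≈ -0.53846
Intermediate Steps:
Add(Mul(332, Pow(156, -1)), Mul(-208, Pow(78, -1))) = Add(Mul(332, Rational(1, 156)), Mul(-208, Rational(1, 78))) = Add(Rational(83, 39), Rational(-8, 3)) = Rational(-7, 13)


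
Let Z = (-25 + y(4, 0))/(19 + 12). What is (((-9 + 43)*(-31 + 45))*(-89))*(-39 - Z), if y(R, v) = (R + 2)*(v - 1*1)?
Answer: 1609832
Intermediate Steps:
y(R, v) = (-1 + v)*(2 + R) (y(R, v) = (2 + R)*(v - 1) = (2 + R)*(-1 + v) = (-1 + v)*(2 + R))
Z = -1 (Z = (-25 + (-2 - 1*4 + 2*0 + 4*0))/(19 + 12) = (-25 + (-2 - 4 + 0 + 0))/31 = (-25 - 6)*(1/31) = -31*1/31 = -1)
(((-9 + 43)*(-31 + 45))*(-89))*(-39 - Z) = (((-9 + 43)*(-31 + 45))*(-89))*(-39 - 1*(-1)) = ((34*14)*(-89))*(-39 + 1) = (476*(-89))*(-38) = -42364*(-38) = 1609832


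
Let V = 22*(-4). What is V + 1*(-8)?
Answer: -96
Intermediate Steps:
V = -88
V + 1*(-8) = -88 + 1*(-8) = -88 - 8 = -96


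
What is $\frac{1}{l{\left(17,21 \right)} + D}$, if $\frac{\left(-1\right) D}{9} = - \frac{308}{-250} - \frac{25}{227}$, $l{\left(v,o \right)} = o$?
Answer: $\frac{28375}{309378} \approx 0.091716$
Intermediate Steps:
$D = - \frac{286497}{28375}$ ($D = - 9 \left(- \frac{308}{-250} - \frac{25}{227}\right) = - 9 \left(\left(-308\right) \left(- \frac{1}{250}\right) - \frac{25}{227}\right) = - 9 \left(\frac{154}{125} - \frac{25}{227}\right) = \left(-9\right) \frac{31833}{28375} = - \frac{286497}{28375} \approx -10.097$)
$\frac{1}{l{\left(17,21 \right)} + D} = \frac{1}{21 - \frac{286497}{28375}} = \frac{1}{\frac{309378}{28375}} = \frac{28375}{309378}$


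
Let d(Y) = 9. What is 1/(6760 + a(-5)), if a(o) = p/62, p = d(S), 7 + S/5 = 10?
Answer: 62/419129 ≈ 0.00014793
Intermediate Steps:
S = 15 (S = -35 + 5*10 = -35 + 50 = 15)
p = 9
a(o) = 9/62
1/(6760 + a(-5)) = 1/(6760 + 9/62) = 1/(419129/62) = 62/419129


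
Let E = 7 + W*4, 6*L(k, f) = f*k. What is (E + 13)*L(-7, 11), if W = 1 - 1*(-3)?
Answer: -462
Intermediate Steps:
L(k, f) = f*k/6 (L(k, f) = (f*k)/6 = f*k/6)
W = 4 (W = 1 + 3 = 4)
E = 23 (E = 7 + 4*4 = 7 + 16 = 23)
(E + 13)*L(-7, 11) = (23 + 13)*((⅙)*11*(-7)) = 36*(-77/6) = -462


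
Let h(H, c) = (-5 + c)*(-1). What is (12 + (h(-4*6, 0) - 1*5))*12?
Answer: 144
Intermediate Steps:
h(H, c) = 5 - c
(12 + (h(-4*6, 0) - 1*5))*12 = (12 + ((5 - 1*0) - 1*5))*12 = (12 + ((5 + 0) - 5))*12 = (12 + (5 - 5))*12 = (12 + 0)*12 = 12*12 = 144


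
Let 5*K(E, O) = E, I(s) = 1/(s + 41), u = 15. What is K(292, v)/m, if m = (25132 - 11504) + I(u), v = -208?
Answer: 16352/3815845 ≈ 0.0042853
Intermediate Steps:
I(s) = 1/(41 + s)
K(E, O) = E/5
m = 763169/56 (m = (25132 - 11504) + 1/(41 + 15) = 13628 + 1/56 = 763169/56 ≈ 13628.)
K(292, v)/m = ((⅕)*292)/(763169/56) = (292/5)*(56/763169) = 16352/3815845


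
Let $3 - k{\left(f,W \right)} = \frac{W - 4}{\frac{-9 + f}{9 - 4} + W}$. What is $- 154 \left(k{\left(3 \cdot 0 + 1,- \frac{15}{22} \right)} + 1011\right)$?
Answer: $- \frac{39115846}{251} \approx -1.5584 \cdot 10^{5}$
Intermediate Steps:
$k{\left(f,W \right)} = 3 - \frac{-4 + W}{- \frac{9}{5} + W + \frac{f}{5}}$ ($k{\left(f,W \right)} = 3 - \frac{W - 4}{\frac{-9 + f}{9 - 4} + W} = 3 - \frac{-4 + W}{\frac{-9 + f}{5} + W} = 3 - \frac{-4 + W}{\left(-9 + f\right) \frac{1}{5} + W} = 3 - \frac{-4 + W}{\left(- \frac{9}{5} + \frac{f}{5}\right) + W} = 3 - \frac{-4 + W}{- \frac{9}{5} + W + \frac{f}{5}}$)
$- 154 \left(k{\left(3 \cdot 0 + 1,- \frac{15}{22} \right)} + 1011\right) = - 154 \left(\frac{-7 + 3 \left(3 \cdot 0 + 1\right) + 10 \left(- \frac{15}{22}\right)}{-9 + \left(3 \cdot 0 + 1\right) + 5 \left(- \frac{15}{22}\right)} + 1011\right) = - 154 \left(\frac{-7 + 3 \left(0 + 1\right) + 10 \left(\left(-15\right) \frac{1}{22}\right)}{-9 + \left(0 + 1\right) + 5 \left(\left(-15\right) \frac{1}{22}\right)} + 1011\right) = - 154 \left(\frac{-7 + 3 \cdot 1 + 10 \left(- \frac{15}{22}\right)}{-9 + 1 + 5 \left(- \frac{15}{22}\right)} + 1011\right) = - 154 \left(\frac{-7 + 3 - \frac{75}{11}}{-9 + 1 - \frac{75}{22}} + 1011\right) = - 154 \left(\frac{1}{- \frac{251}{22}} \left(- \frac{119}{11}\right) + 1011\right) = - 154 \left(\left(- \frac{22}{251}\right) \left(- \frac{119}{11}\right) + 1011\right) = - 154 \left(\frac{238}{251} + 1011\right) = \left(-154\right) \frac{253999}{251} = - \frac{39115846}{251}$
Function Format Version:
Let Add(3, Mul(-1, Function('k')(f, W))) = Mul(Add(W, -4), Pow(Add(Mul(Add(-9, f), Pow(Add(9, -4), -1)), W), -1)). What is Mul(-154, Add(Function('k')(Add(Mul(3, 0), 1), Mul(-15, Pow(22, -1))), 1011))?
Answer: Rational(-39115846, 251) ≈ -1.5584e+5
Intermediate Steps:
Function('k')(f, W) = Add(3, Mul(-1, Pow(Add(Rational(-9, 5), W, Mul(Rational(1, 5), f)), -1), Add(-4, W))) (Function('k')(f, W) = Add(3, Mul(-1, Mul(Add(W, -4), Pow(Add(Mul(Add(-9, f), Pow(Add(9, -4), -1)), W), -1)))) = Add(3, Mul(-1, Mul(Add(-4, W), Pow(Add(Mul(Add(-9, f), Pow(5, -1)), W), -1)))) = Add(3, Mul(-1, Mul(Add(-4, W), Pow(Add(Mul(Add(-9, f), Rational(1, 5)), W), -1)))) = Add(3, Mul(-1, Mul(Add(-4, W), Pow(Add(Add(Rational(-9, 5), Mul(Rational(1, 5), f)), W), -1)))) = Add(3, Mul(-1, Mul(Add(-4, W), Pow(Add(Rational(-9, 5), W, Mul(Rational(1, 5), f)), -1)))) = Add(3, Mul(-1, Mul(Pow(Add(Rational(-9, 5), W, Mul(Rational(1, 5), f)), -1), Add(-4, W)))) = Add(3, Mul(-1, Pow(Add(Rational(-9, 5), W, Mul(Rational(1, 5), f)), -1), Add(-4, W))))
Mul(-154, Add(Function('k')(Add(Mul(3, 0), 1), Mul(-15, Pow(22, -1))), 1011)) = Mul(-154, Add(Mul(Pow(Add(-9, Add(Mul(3, 0), 1), Mul(5, Mul(-15, Pow(22, -1)))), -1), Add(-7, Mul(3, Add(Mul(3, 0), 1)), Mul(10, Mul(-15, Pow(22, -1))))), 1011)) = Mul(-154, Add(Mul(Pow(Add(-9, Add(0, 1), Mul(5, Mul(-15, Rational(1, 22)))), -1), Add(-7, Mul(3, Add(0, 1)), Mul(10, Mul(-15, Rational(1, 22))))), 1011)) = Mul(-154, Add(Mul(Pow(Add(-9, 1, Mul(5, Rational(-15, 22))), -1), Add(-7, Mul(3, 1), Mul(10, Rational(-15, 22)))), 1011)) = Mul(-154, Add(Mul(Pow(Add(-9, 1, Rational(-75, 22)), -1), Add(-7, 3, Rational(-75, 11))), 1011)) = Mul(-154, Add(Mul(Pow(Rational(-251, 22), -1), Rational(-119, 11)), 1011)) = Mul(-154, Add(Mul(Rational(-22, 251), Rational(-119, 11)), 1011)) = Mul(-154, Add(Rational(238, 251), 1011)) = Mul(-154, Rational(253999, 251)) = Rational(-39115846, 251)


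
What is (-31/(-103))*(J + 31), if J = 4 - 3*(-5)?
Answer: 1550/103 ≈ 15.049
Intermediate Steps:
J = 19 (J = 4 + 15 = 19)
(-31/(-103))*(J + 31) = (-31/(-103))*(19 + 31) = -31*(-1/103)*50 = (31/103)*50 = 1550/103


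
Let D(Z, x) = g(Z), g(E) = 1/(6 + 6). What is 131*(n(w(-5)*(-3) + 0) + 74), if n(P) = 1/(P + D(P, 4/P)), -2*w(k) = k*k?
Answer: 4373566/451 ≈ 9697.5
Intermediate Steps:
g(E) = 1/12
w(k) = -k²/2 (w(k) = -k*k/2 = -k²/2)
D(Z, x) = 1/12
n(P) = 1/(1/12 + P) (n(P) = 1/(P + 1/12) = 1/(1/12 + P))
131*(n(w(-5)*(-3) + 0) + 74) = 131*(12/(1 + 12*(-½*(-5)²*(-3) + 0)) + 74) = 131*(12/(1 + 12*(-½*25*(-3) + 0)) + 74) = 131*(12/(1 + 12*(-25/2*(-3) + 0)) + 74) = 131*(12/(1 + 12*(75/2 + 0)) + 74) = 131*(12/(1 + 12*(75/2)) + 74) = 131*(12/(1 + 450) + 74) = 131*(12/451 + 74) = 131*(33386/451) = 4373566/451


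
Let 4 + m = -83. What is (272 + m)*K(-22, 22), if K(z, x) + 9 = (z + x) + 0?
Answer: -1665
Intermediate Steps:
K(z, x) = -9 + x + z (K(z, x) = -9 + ((z + x) + 0) = -9 + ((x + z) + 0) = -9 + (x + z) = -9 + x + z)
m = -87 (m = -4 - 83 = -87)
(272 + m)*K(-22, 22) = (272 - 87)*(-9 + 22 - 22) = 185*(-9) = -1665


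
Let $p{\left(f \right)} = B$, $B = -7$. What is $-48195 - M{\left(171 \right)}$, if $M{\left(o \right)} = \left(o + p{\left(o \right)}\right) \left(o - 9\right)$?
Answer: $-74763$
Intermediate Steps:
$p{\left(f \right)} = -7$
$M{\left(o \right)} = \left(-9 + o\right) \left(-7 + o\right)$ ($M{\left(o \right)} = \left(o - 7\right) \left(o - 9\right) = \left(-7 + o\right) \left(-9 + o\right) = \left(-9 + o\right) \left(-7 + o\right)$)
$-48195 - M{\left(171 \right)} = -48195 - \left(63 + 171^{2} - 2736\right) = -48195 - \left(63 + 29241 - 2736\right) = -48195 - 26568 = -74763$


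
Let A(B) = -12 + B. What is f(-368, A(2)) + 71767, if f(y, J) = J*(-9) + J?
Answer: 71847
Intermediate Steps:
f(y, J) = -8*J (f(y, J) = -9*J + J = -8*J)
f(-368, A(2)) + 71767 = -8*(-12 + 2) + 71767 = -8*(-10) + 71767 = 80 + 71767 = 71847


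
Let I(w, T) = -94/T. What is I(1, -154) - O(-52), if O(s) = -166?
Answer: 12829/77 ≈ 166.61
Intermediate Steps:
I(1, -154) - O(-52) = -94/(-154) - 1*(-166) = -94*(-1/154) + 166 = 47/77 + 166 = 12829/77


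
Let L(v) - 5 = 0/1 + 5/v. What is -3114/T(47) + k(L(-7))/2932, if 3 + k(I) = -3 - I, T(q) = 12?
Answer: -2663025/10262 ≈ -259.50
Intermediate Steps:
L(v) = 5 + 5/v (L(v) = 5 + (0/1 + 5/v) = 5 + (0*1 + 5/v) = 5 + (0 + 5/v) = 5 + 5/v)
k(I) = -6 - I (k(I) = -3 + (-3 - I) = -6 - I)
-3114/T(47) + k(L(-7))/2932 = -3114/12 + (-6 - (5 + 5/(-7)))/2932 = -3114*1/12 + (-6 - (5 + 5*(-⅐)))*(1/2932) = -519/2 + (-6 - (5 - 5/7))*(1/2932) = -519/2 + (-6 - 1*30/7)*(1/2932) = -519/2 + (-6 - 30/7)*(1/2932) = -519/2 - 72/7*1/2932 = -519/2 - 18/5131 = -2663025/10262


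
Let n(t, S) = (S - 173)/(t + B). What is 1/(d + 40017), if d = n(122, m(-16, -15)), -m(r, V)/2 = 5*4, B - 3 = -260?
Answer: 45/1800836 ≈ 2.4988e-5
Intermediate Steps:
B = -257 (B = 3 - 260 = -257)
m(r, V) = -40 (m(r, V) = -10*4 = -2*20 = -40)
n(t, S) = (-173 + S)/(-257 + t) (n(t, S) = (S - 173)/(t - 257) = (-173 + S)/(-257 + t))
d = 71/45 (d = (-173 - 40)/(-257 + 122) = -213/(-135) = -1/135*(-213) = 71/45 ≈ 1.5778)
1/(d + 40017) = 1/(71/45 + 40017) = 1/(1800836/45) = 45/1800836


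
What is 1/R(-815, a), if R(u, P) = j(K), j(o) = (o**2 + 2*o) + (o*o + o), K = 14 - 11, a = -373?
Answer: 1/27 ≈ 0.037037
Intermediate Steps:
K = 3
j(o) = 2*o**2 + 3*o (j(o) = (o**2 + 2*o) + (o**2 + o) = (o**2 + 2*o) + (o + o**2) = 2*o**2 + 3*o)
R(u, P) = 27 (R(u, P) = 3*(3 + 2*3) = 3*(3 + 6) = 3*9 = 27)
1/R(-815, a) = 1/27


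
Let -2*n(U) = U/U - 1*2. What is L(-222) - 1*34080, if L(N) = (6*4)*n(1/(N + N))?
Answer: -34068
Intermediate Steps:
n(U) = ½ (n(U) = -(U/U - 1*2)/2 = -(1 - 2)/2 = -½*(-1) = ½)
L(N) = 12 (L(N) = (6*4)*(½) = 24*(½) = 12)
L(-222) - 1*34080 = 12 - 1*34080 = 12 - 34080 = -34068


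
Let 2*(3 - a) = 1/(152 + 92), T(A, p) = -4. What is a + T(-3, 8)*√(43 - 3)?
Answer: 1463/488 - 8*√10 ≈ -22.300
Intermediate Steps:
a = 1463/488 (a = 3 - 1/(2*(152 + 92)) = 3 - ½/244 = 3 - ½*1/244 = 3 - 1/488 = 1463/488 ≈ 2.9980)
a + T(-3, 8)*√(43 - 3) = 1463/488 - 4*√(43 - 3) = 1463/488 - 8*√10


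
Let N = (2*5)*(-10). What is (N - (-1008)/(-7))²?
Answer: 59536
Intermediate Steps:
N = -100 (N = 10*(-10) = -100)
(N - (-1008)/(-7))² = (-100 - (-1008)/(-7))² = (-100 - (-1008)*(-1)/7)² = (-100 - 14*72/7)² = (-100 - 144)² = (-244)² = 59536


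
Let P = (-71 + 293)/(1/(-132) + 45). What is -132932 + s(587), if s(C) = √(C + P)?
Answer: -132932 + √20878536683/5939 ≈ -1.3291e+5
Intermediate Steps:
P = 29304/5939 (P = 222/(-1/132 + 45) = 222/(5939/132) = 222*(132/5939) = 29304/5939 ≈ 4.9342)
s(C) = √(29304/5939 + C) (s(C) = √(C + 29304/5939) = √(29304/5939 + C))
-132932 + s(587) = -132932 + √(174036456 + 35271721*587)/5939 = -132932 + √(174036456 + 20704500227)/5939 = -132932 + √20878536683/5939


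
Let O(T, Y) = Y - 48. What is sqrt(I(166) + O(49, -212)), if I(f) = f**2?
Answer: 4*sqrt(1706) ≈ 165.22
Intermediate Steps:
O(T, Y) = -48 + Y
sqrt(I(166) + O(49, -212)) = sqrt(166**2 + (-48 - 212)) = sqrt(27556 - 260) = sqrt(27296) = 4*sqrt(1706)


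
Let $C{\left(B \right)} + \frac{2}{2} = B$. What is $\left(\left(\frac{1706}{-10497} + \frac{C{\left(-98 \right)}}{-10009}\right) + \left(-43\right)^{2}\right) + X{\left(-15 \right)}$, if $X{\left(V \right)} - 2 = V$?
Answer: $\frac{192882336277}{105064473} \approx 1835.8$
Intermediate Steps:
$C{\left(B \right)} = -1 + B$
$X{\left(V \right)} = 2 + V$
$\left(\left(\frac{1706}{-10497} + \frac{C{\left(-98 \right)}}{-10009}\right) + \left(-43\right)^{2}\right) + X{\left(-15 \right)} = \left(\left(\frac{1706}{-10497} + \frac{-1 - 98}{-10009}\right) + \left(-43\right)^{2}\right) + \left(2 - 15\right) = \left(\left(1706 \left(- \frac{1}{10497}\right) - - \frac{99}{10009}\right) + 1849\right) - 13 = \left(\left(- \frac{1706}{10497} + \frac{99}{10009}\right) + 1849\right) - 13 = \left(- \frac{16036151}{105064473} + 1849\right) - 13 = \frac{194248174426}{105064473} - 13 = \frac{192882336277}{105064473}$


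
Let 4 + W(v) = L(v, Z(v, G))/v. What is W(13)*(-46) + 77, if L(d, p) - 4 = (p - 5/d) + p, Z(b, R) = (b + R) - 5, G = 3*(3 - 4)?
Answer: 35967/169 ≈ 212.82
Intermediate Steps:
G = -3 (G = 3*(-1) = -3)
Z(b, R) = -5 + R + b (Z(b, R) = (R + b) - 5 = -5 + R + b)
L(d, p) = 4 - 5/d + 2*p (L(d, p) = 4 + ((p - 5/d) + p) = 4 + (-5/d + 2*p) = 4 - 5/d + 2*p)
W(v) = -4 + (-12 - 5/v + 2*v)/v (W(v) = -4 + (4 - 5/v + 2*(-5 - 3 + v))/v = -4 + (4 - 5/v + 2*(-8 + v))/v = -4 + (4 - 5/v + (-16 + 2*v))/v = -4 + (-12 - 5/v + 2*v)/v)
W(13)*(-46) + 77 = (-2 - 12/13 - 5/13²)*(-46) + 77 = (-2 - 12*1/13 - 5*1/169)*(-46) + 77 = (-2 - 12/13 - 5/169)*(-46) + 77 = -499/169*(-46) + 77 = 22954/169 + 77 = 35967/169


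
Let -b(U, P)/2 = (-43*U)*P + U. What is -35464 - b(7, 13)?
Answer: -43276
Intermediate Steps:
b(U, P) = -2*U + 86*P*U (b(U, P) = -2*((-43*U)*P + U) = -2*(-43*P*U + U) = -2*(U - 43*P*U) = -2*U + 86*P*U)
-35464 - b(7, 13) = -35464 - 2*7*(-1 + 43*13) = -35464 - 2*7*(-1 + 559) = -35464 - 2*7*558 = -35464 - 1*7812 = -35464 - 7812 = -43276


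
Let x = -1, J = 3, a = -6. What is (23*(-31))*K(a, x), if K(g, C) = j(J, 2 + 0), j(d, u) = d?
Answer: -2139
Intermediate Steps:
K(g, C) = 3
(23*(-31))*K(a, x) = (23*(-31))*3 = -713*3 = -2139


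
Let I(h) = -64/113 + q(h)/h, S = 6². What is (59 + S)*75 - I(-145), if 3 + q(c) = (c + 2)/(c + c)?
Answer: 33858115299/4751650 ≈ 7125.5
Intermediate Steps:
S = 36
q(c) = -3 + (2 + c)/(2*c) (q(c) = -3 + (c + 2)/(c + c) = -3 + (2 + c)/((2*c)) = -3 + (2 + c)*(1/(2*c)) = -3 + (2 + c)/(2*c))
I(h) = -64/113 + (-5/2 + 1/h)/h
(59 + S)*75 - I(-145) = (59 + 36)*75 - (-64/113 + (-145)⁻² - 5/2/(-145)) = 95*75 - (-64/113 + 1/21025 - 5/2*(-1/145)) = 7125 - (-64/113 + 1/21025 + 1/58) = 7125 - 1*(-2609049/4751650) = 7125 + 2609049/4751650 = 33858115299/4751650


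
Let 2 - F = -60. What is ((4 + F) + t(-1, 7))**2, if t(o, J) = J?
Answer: 5329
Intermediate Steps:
F = 62 (F = 2 - 1*(-60) = 2 + 60 = 62)
((4 + F) + t(-1, 7))**2 = ((4 + 62) + 7)**2 = (66 + 7)**2 = 73**2 = 5329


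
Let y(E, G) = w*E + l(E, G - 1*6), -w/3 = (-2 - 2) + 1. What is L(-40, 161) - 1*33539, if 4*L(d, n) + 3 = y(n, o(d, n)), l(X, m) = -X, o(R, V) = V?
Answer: -132871/4 ≈ -33218.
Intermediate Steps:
w = 9 (w = -3*((-2 - 2) + 1) = -3*(-4 + 1) = -3*(-3) = 9)
y(E, G) = 8*E (y(E, G) = 9*E - E = 8*E)
L(d, n) = -3/4 + 2*n (L(d, n) = -3/4 + (8*n)/4 = -3/4 + 2*n)
L(-40, 161) - 1*33539 = (-3/4 + 2*161) - 1*33539 = (-3/4 + 322) - 33539 = 1285/4 - 33539 = -132871/4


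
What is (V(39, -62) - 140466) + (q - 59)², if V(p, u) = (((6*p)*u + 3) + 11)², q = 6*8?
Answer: 209935691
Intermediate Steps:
q = 48
V(p, u) = (14 + 6*p*u)² (V(p, u) = ((6*p*u + 3) + 11)² = ((3 + 6*p*u) + 11)² = (14 + 6*p*u)²)
(V(39, -62) - 140466) + (q - 59)² = (4*(7 + 3*39*(-62))² - 140466) + (48 - 59)² = (4*(7 - 7254)² - 140466) + (-11)² = (4*(-7247)² - 140466) + 121 = (4*52519009 - 140466) + 121 = (210076036 - 140466) + 121 = 209935570 + 121 = 209935691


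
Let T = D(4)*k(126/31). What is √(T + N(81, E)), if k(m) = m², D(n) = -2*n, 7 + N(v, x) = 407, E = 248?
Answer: 4*√16087/31 ≈ 16.366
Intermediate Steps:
N(v, x) = 400 (N(v, x) = -7 + 407 = 400)
T = -127008/961 (T = (-2*4)*(126/31)² = -8*(126*(1/31))² = -8*(126/31)² = -8*15876/961 = -127008/961 ≈ -132.16)
√(T + N(81, E)) = √(-127008/961 + 400) = √(257392/961) = 4*√16087/31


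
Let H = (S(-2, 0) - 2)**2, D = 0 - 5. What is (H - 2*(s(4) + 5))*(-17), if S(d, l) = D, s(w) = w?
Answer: -527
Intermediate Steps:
D = -5
S(d, l) = -5
H = 49 (H = (-5 - 2)**2 = (-7)**2 = 49)
(H - 2*(s(4) + 5))*(-17) = (49 - 2*(4 + 5))*(-17) = (49 - 2*9)*(-17) = (49 - 18)*(-17) = 31*(-17) = -527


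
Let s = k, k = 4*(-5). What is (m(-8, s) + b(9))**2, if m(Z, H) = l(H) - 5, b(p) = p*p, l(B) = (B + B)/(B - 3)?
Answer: 3196944/529 ≈ 6043.4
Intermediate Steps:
l(B) = 2*B/(-3 + B) (l(B) = (2*B)/(-3 + B) = 2*B/(-3 + B))
b(p) = p**2
k = -20
s = -20
m(Z, H) = -5 + 2*H/(-3 + H) (m(Z, H) = 2*H/(-3 + H) - 5 = -5 + 2*H/(-3 + H))
(m(-8, s) + b(9))**2 = (3*(5 - 1*(-20))/(-3 - 20) + 9**2)**2 = (3*(5 + 20)/(-23) + 81)**2 = (3*(-1/23)*25 + 81)**2 = (-75/23 + 81)**2 = (1788/23)**2 = 3196944/529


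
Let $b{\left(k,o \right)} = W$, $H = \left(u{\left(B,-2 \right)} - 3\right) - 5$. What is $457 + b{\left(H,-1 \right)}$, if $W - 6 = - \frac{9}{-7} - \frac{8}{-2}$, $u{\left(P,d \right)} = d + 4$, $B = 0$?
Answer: $\frac{3278}{7} \approx 468.29$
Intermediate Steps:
$u{\left(P,d \right)} = 4 + d$
$W = \frac{79}{7}$ ($W = 6 - \left(-4 - \frac{9}{7}\right) = 6 - - \frac{37}{7} = 6 + \left(\frac{9}{7} + 4\right) = 6 + \frac{37}{7} = \frac{79}{7} \approx 11.286$)
$H = -6$ ($H = \left(\left(4 - 2\right) - 3\right) - 5 = \left(2 - 3\right) - 5 = -1 - 5 = -6$)
$b{\left(k,o \right)} = \frac{79}{7}$
$457 + b{\left(H,-1 \right)} = 457 + \frac{79}{7} = \frac{3278}{7}$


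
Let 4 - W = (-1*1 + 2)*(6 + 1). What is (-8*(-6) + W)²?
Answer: 2025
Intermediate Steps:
W = -3 (W = 4 - (-1*1 + 2)*(6 + 1) = 4 - (-1 + 2)*7 = 4 - 7 = -3)
(-8*(-6) + W)² = (-8*(-6) - 3)² = (48 - 3)² = 45² = 2025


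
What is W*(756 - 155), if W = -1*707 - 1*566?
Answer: -765073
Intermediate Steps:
W = -1273 (W = -707 - 566 = -1273)
W*(756 - 155) = -1273*(756 - 155) = -1273*601 = -765073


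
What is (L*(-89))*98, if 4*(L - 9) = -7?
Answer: -126469/2 ≈ -63235.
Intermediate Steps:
L = 29/4 (L = 9 + (¼)*(-7) = 9 - 7/4 = 29/4 ≈ 7.2500)
(L*(-89))*98 = ((29/4)*(-89))*98 = -2581/4*98 = -126469/2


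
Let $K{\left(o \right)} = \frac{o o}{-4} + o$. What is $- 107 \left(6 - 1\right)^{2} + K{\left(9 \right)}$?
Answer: $- \frac{10745}{4} \approx -2686.3$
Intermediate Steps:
$K{\left(o \right)} = o - \frac{o^{2}}{4}$ ($K{\left(o \right)} = - \frac{o^{2}}{4} + o = o - \frac{o^{2}}{4}$)
$- 107 \left(6 - 1\right)^{2} + K{\left(9 \right)} = - 107 \left(6 - 1\right)^{2} + \frac{1}{4} \cdot 9 \left(4 - 9\right) = - 107 \cdot 5^{2} + \frac{1}{4} \cdot 9 \left(4 - 9\right) = \left(-107\right) 25 + \frac{1}{4} \cdot 9 \left(-5\right) = -2675 - \frac{45}{4} = - \frac{10745}{4}$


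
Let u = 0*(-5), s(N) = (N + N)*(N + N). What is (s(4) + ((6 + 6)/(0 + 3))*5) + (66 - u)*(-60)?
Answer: -3876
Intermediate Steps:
s(N) = 4*N² (s(N) = (2*N)*(2*N) = 4*N²)
u = 0
(s(4) + ((6 + 6)/(0 + 3))*5) + (66 - u)*(-60) = (4*4² + ((6 + 6)/(0 + 3))*5) + (66 - 1*0)*(-60) = (4*16 + (12/3)*5) + (66 + 0)*(-60) = (64 + (12*(⅓))*5) + 66*(-60) = (64 + 4*5) - 3960 = (64 + 20) - 3960 = 84 - 3960 = -3876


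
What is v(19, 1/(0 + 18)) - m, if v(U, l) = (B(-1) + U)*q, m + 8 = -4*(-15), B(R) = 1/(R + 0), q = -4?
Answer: -124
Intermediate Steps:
B(R) = 1/R
m = 52 (m = -8 - 4*(-15) = -8 + 60 = 52)
v(U, l) = 4 - 4*U (v(U, l) = (1/(-1) + U)*(-4) = (-1 + U)*(-4) = 4 - 4*U)
v(19, 1/(0 + 18)) - m = (4 - 4*19) - 1*52 = (4 - 76) - 52 = -72 - 52 = -124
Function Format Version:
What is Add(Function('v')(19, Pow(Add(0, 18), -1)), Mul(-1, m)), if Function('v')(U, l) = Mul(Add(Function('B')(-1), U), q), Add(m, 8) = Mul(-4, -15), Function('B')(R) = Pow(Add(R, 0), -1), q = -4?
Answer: -124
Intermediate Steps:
Function('B')(R) = Pow(R, -1)
m = 52 (m = Add(-8, Mul(-4, -15)) = Add(-8, 60) = 52)
Function('v')(U, l) = Add(4, Mul(-4, U)) (Function('v')(U, l) = Mul(Add(Pow(-1, -1), U), -4) = Mul(Add(-1, U), -4) = Add(4, Mul(-4, U)))
Add(Function('v')(19, Pow(Add(0, 18), -1)), Mul(-1, m)) = Add(Add(4, Mul(-4, 19)), Mul(-1, 52)) = Add(Add(4, -76), -52) = Add(-72, -52) = -124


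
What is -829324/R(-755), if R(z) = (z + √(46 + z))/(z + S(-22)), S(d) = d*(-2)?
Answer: -222592634910/285367 - 294824682*I*√709/285367 ≈ -7.8002e+5 - 27510.0*I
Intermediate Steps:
S(d) = -2*d
R(z) = (z + √(46 + z))/(44 + z) (R(z) = (z + √(46 + z))/(z - 2*(-22)) = (z + √(46 + z))/(z + 44) = (z + √(46 + z))/(44 + z))
-829324/R(-755) = -829324*(44 - 755)/(-755 + √(46 - 755)) = -829324*(-711/(-755 + √(-709))) = -829324*(-711/(-755 + I*√709)) = -829324/(755/711 - I*√709/711)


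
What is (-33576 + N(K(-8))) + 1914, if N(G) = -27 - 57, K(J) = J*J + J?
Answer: -31746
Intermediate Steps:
K(J) = J + J² (K(J) = J² + J = J + J²)
N(G) = -84
(-33576 + N(K(-8))) + 1914 = (-33576 - 84) + 1914 = -33660 + 1914 = -31746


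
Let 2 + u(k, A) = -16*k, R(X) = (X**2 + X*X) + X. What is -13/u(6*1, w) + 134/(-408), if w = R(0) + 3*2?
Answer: -1957/9996 ≈ -0.19578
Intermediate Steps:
R(X) = X + 2*X**2 (R(X) = (X**2 + X**2) + X = 2*X**2 + X = X + 2*X**2)
w = 6 (w = 0*(1 + 2*0) + 3*2 = 0*(1 + 0) + 6 = 0*1 + 6 = 0 + 6 = 6)
u(k, A) = -2 - 16*k
-13/u(6*1, w) + 134/(-408) = -13/(-2 - 96) + 134/(-408) = -13/(-2 - 16*6) + 134*(-1/408) = -13/(-2 - 96) - 67/204 = -13/(-98) - 67/204 = -13*(-1/98) - 67/204 = 13/98 - 67/204 = -1957/9996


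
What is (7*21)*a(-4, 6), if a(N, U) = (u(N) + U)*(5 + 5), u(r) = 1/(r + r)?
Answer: 34545/4 ≈ 8636.3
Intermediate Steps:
u(r) = 1/(2*r)
a(N, U) = 5/N + 10*U (a(N, U) = (1/(2*N) + U)*(5 + 5) = (U + 1/(2*N))*10 = 5/N + 10*U)
(7*21)*a(-4, 6) = (7*21)*(5/(-4) + 10*6) = 147*(5*(-¼) + 60) = 147*(-5/4 + 60) = 147*(235/4) = 34545/4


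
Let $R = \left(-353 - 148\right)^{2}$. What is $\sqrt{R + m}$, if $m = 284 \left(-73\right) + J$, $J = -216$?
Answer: $\sqrt{230053} \approx 479.64$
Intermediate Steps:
$m = -20948$ ($m = 284 \left(-73\right) - 216 = -20732 - 216 = -20948$)
$R = 251001$ ($R = \left(-501\right)^{2} = 251001$)
$\sqrt{R + m} = \sqrt{251001 - 20948} = \sqrt{230053}$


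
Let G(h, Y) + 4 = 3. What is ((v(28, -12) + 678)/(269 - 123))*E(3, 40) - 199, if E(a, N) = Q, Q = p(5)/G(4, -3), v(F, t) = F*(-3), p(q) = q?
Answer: -16012/73 ≈ -219.34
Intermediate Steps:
G(h, Y) = -1 (G(h, Y) = -4 + 3 = -1)
v(F, t) = -3*F
Q = -5 (Q = 5/(-1) = 5*(-1) = -5)
E(a, N) = -5
((v(28, -12) + 678)/(269 - 123))*E(3, 40) - 199 = ((-3*28 + 678)/(269 - 123))*(-5) - 199 = ((-84 + 678)/146)*(-5) - 199 = (594*(1/146))*(-5) - 199 = (297/73)*(-5) - 199 = -1485/73 - 199 = -16012/73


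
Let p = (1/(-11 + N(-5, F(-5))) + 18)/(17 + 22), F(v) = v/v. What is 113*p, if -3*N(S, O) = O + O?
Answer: 23617/455 ≈ 51.906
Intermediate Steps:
F(v) = 1
N(S, O) = -2*O/3 (N(S, O) = -(O + O)/3 = -2*O/3)
p = 209/455 (p = (1/(-11 - ⅔*1) + 18)/(17 + 22) = (1/(-11 - ⅔) + 18)/39 = (1/(-35/3) + 18)*(1/39) = (-3/35 + 18)*(1/39) = (627/35)*(1/39) = 209/455 ≈ 0.45934)
113*p = 113*(209/455) = 23617/455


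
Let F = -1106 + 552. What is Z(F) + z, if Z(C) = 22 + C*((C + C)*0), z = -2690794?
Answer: -2690772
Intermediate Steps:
F = -554
Z(C) = 22 (Z(C) = 22 + C*((2*C)*0) = 22 + C*0 = 22 + 0 = 22)
Z(F) + z = 22 - 2690794 = -2690772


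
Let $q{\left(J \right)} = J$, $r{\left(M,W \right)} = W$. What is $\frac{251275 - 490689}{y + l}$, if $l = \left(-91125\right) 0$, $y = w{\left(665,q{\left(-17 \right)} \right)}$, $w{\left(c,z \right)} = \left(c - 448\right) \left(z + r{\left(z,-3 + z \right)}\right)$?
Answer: $\frac{34202}{1147} \approx 29.819$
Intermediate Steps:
$w{\left(c,z \right)} = \left(-448 + c\right) \left(-3 + 2 z\right)$ ($w{\left(c,z \right)} = \left(c - 448\right) \left(z + \left(-3 + z\right)\right) = \left(-448 + c\right) \left(-3 + 2 z\right)$)
$y = -8029$ ($y = 1344 - -15232 + 665 \left(-17\right) + 665 \left(-3 - 17\right) = 1344 + 15232 - 11305 + 665 \left(-20\right) = 1344 + 15232 - 11305 - 13300 = -8029$)
$l = 0$
$\frac{251275 - 490689}{y + l} = \frac{251275 - 490689}{-8029 + 0} = - \frac{239414}{-8029} = \left(-239414\right) \left(- \frac{1}{8029}\right) = \frac{34202}{1147}$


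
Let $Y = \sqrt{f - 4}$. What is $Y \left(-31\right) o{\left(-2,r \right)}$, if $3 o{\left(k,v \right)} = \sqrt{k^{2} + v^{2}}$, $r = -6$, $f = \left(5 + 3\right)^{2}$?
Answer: $- \frac{620 \sqrt{6}}{3} \approx -506.23$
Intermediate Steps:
$f = 64$ ($f = 8^{2} = 64$)
$Y = 2 \sqrt{15}$ ($Y = \sqrt{64 - 4} = \sqrt{60} = 2 \sqrt{15} \approx 7.746$)
$o{\left(k,v \right)} = \frac{\sqrt{k^{2} + v^{2}}}{3}$
$Y \left(-31\right) o{\left(-2,r \right)} = 2 \sqrt{15} \left(-31\right) \frac{\sqrt{\left(-2\right)^{2} + \left(-6\right)^{2}}}{3} = - 62 \sqrt{15} \frac{\sqrt{4 + 36}}{3} = - 62 \sqrt{15} \frac{\sqrt{40}}{3} = - 62 \sqrt{15} \frac{2 \sqrt{10}}{3} = - \frac{620 \sqrt{6}}{3}$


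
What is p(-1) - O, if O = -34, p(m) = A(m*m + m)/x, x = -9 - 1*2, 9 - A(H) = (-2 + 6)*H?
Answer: 365/11 ≈ 33.182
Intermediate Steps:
A(H) = 9 - 4*H (A(H) = 9 - (-2 + 6)*H = 9 - 4*H)
x = -11 (x = -9 - 2 = -11)
p(m) = -9/11 + 4*m/11 + 4*m²/11 (p(m) = (9 - 4*(m*m + m))/(-11) = (9 - 4*(m² + m))*(-1/11) = (9 - 4*(m + m²))*(-1/11) = (9 + (-4*m - 4*m²))*(-1/11) = (9 - 4*m - 4*m²)*(-1/11) = -9/11 + 4*m/11 + 4*m²/11)
p(-1) - O = (-9/11 + (4/11)*(-1)*(1 - 1)) - 1*(-34) = (-9/11 + (4/11)*(-1)*0) + 34 = (-9/11 + 0) + 34 = -9/11 + 34 = 365/11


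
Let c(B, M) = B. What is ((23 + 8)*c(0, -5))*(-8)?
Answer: 0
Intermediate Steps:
((23 + 8)*c(0, -5))*(-8) = ((23 + 8)*0)*(-8) = (31*0)*(-8) = 0*(-8) = 0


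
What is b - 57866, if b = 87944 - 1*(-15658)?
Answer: 45736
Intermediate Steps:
b = 103602 (b = 87944 + 15658 = 103602)
b - 57866 = 103602 - 57866 = 45736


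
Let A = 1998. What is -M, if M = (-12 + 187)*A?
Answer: -349650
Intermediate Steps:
M = 349650 (M = (-12 + 187)*1998 = 175*1998 = 349650)
-M = -1*349650 = -349650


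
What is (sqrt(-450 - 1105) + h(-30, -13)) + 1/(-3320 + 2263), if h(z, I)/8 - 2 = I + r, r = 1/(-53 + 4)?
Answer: -652327/7399 + I*sqrt(1555) ≈ -88.164 + 39.433*I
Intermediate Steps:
r = -1/49 (r = 1/(-49) = -1/49 ≈ -0.020408)
h(z, I) = 776/49 + 8*I (h(z, I) = 16 + 8*(I - 1/49) = 16 + 8*(-1/49 + I) = 16 + (-8/49 + 8*I) = 776/49 + 8*I)
(sqrt(-450 - 1105) + h(-30, -13)) + 1/(-3320 + 2263) = (sqrt(-450 - 1105) + (776/49 + 8*(-13))) + 1/(-3320 + 2263) = (sqrt(-1555) + (776/49 - 104)) + 1/(-1057) = (I*sqrt(1555) - 4320/49) - 1/1057 = (-4320/49 + I*sqrt(1555)) - 1/1057 = -652327/7399 + I*sqrt(1555)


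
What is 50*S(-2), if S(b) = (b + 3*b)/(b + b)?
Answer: 100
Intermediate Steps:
S(b) = 2 (S(b) = (4*b)/((2*b)) = (4*b)*(1/(2*b)) = 2)
50*S(-2) = 50*2 = 100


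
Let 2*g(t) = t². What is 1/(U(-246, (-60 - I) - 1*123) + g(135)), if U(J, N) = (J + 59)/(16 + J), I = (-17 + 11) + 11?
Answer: 115/1048031 ≈ 0.00010973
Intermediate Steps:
I = 5 (I = -6 + 11 = 5)
U(J, N) = (59 + J)/(16 + J)
g(t) = t²/2
1/(U(-246, (-60 - I) - 1*123) + g(135)) = 1/((59 - 246)/(16 - 246) + (½)*135²) = 1/(-187/(-230) + (½)*18225) = 1/(-1/230*(-187) + 18225/2) = 1/(187/230 + 18225/2) = 1/(1048031/115) = 115/1048031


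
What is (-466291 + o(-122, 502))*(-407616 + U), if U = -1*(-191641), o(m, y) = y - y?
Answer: 100707198725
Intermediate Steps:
o(m, y) = 0
U = 191641
(-466291 + o(-122, 502))*(-407616 + U) = (-466291 + 0)*(-407616 + 191641) = -466291*(-215975) = 100707198725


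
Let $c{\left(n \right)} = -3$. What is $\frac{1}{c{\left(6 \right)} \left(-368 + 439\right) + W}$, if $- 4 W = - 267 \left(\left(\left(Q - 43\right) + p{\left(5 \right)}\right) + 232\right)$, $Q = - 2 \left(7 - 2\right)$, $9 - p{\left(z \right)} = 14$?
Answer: $\frac{2}{22803} \approx 8.7708 \cdot 10^{-5}$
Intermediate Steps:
$p{\left(z \right)} = -5$ ($p{\left(z \right)} = 9 - 14 = -5$)
$Q = -10$ ($Q = \left(-2\right) 5 = -10$)
$W = \frac{23229}{2}$ ($W = - \frac{\left(-267\right) \left(\left(\left(-10 - 43\right) - 5\right) + 232\right)}{4} = - \frac{\left(-267\right) \left(\left(-53 - 5\right) + 232\right)}{4} = - \frac{\left(-267\right) \left(-58 + 232\right)}{4} = - \frac{\left(-267\right) 174}{4} = \left(- \frac{1}{4}\right) \left(-46458\right) = \frac{23229}{2} \approx 11615.0$)
$\frac{1}{c{\left(6 \right)} \left(-368 + 439\right) + W} = \frac{1}{- 3 \left(-368 + 439\right) + \frac{23229}{2}} = \frac{1}{\left(-3\right) 71 + \frac{23229}{2}} = \frac{1}{-213 + \frac{23229}{2}} = \frac{1}{\frac{22803}{2}} = \frac{2}{22803}$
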